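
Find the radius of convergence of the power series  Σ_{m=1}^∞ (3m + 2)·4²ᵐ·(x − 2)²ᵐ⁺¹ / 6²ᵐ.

The ratio of consecutive coefficients is [(3(m+1) + 2)/(3m + 2)] · 16/36 → 4/9.
Writing y = (x − 2)², the series in y has radius 9/4, so |x − 2| < √(9/4) = 3/2 and R = 3/2.

R = 3/2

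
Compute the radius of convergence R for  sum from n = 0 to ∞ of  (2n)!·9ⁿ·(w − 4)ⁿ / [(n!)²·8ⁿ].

Apply the ratio test: |a_{n+1}| / |a_n| = (2n+1)·(2n+2)/(n+1)² · 9/8, which tends to 9/2 as n → ∞.
Thus R = 1/(9/2) = 2/9.

R = 2/9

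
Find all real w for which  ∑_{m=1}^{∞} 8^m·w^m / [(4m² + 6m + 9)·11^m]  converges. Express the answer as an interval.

[-11/8, 11/8]

Ratio test: |a_{m+1}/a_m| = [(4m² + 6m + 9)/(4(m+1)² + 6(m+1) + 9)] · 8/11 → 8/11 as m → ∞.
Hence the series converges for |w| < 1/(8/11) = 11/8, so the radius of convergence is 11/8.
Endpoint w = 11/8: absolute convergence follows by limit comparison with Σ 1/m².
Check w = -11/8: the series is dominated by a constant times Σ 1/m², which converges (p = 2 > 1).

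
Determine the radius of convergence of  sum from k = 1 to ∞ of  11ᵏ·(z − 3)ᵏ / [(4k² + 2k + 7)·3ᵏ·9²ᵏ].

R = 243/11

The ratio of consecutive coefficients is [(4k² + 2k + 7)/(4(k+1)² + 2(k+1) + 7)] · 11/(3·81) → 11/243.
Hence the series converges for |z − 3| < 1/(11/243) = 243/11, so the radius of convergence is 243/11.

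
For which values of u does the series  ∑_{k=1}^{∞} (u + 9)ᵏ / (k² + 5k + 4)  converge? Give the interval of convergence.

[-10, -8]

Apply the ratio test: |a_{k+1}| / |a_k| = (k² + 5k + 4)/((k+1)² + 5(k+1) + 4), which tends to 1 as k → ∞.
Convergence for |u + 9| < 1, so R = 1.
When u = -8, the terms are on the order of 1/k², so the series converges absolutely by comparison with the p-series (p = 2 > 1).
Endpoint u = -10: the terms are on the order of 1/k², so the series converges absolutely by comparison with the p-series (p = 2 > 1).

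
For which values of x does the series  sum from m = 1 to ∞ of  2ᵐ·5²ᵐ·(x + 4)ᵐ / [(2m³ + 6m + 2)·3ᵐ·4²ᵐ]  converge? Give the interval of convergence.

Apply the ratio test: |a_{m+1}| / |a_m| = [(2m³ + 6m + 2)/(2(m+1)³ + 6(m+1) + 2)] · 2·25/(3·16), which tends to 25/24 as m → ∞.
Hence the series converges for |x + 4| < 1/(25/24) = 24/25, so the radius of convergence is 24/25.
At x = -76/25: the series is dominated by a constant times Σ 1/m³, which converges (p = 3 > 1).
When x = -124/25, absolute convergence follows by limit comparison with Σ 1/m³.

[-124/25, -76/25]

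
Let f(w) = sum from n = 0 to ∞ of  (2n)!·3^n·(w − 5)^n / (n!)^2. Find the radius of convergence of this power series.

Apply the ratio test: |a_{n+1}| / |a_n| = (2n+1)·(2n+2)/(n+1)² · 3, which tends to 12 as n → ∞.
Convergence for |w − 5| · 12 < 1, i.e. |w − 5| < 1/12. So R = 1/12.

R = 1/12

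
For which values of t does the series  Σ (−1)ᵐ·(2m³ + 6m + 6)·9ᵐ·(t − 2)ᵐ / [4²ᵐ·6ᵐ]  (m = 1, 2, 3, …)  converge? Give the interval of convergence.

(-26/3, 38/3)

Ratio test: |a_{m+1}/a_m| = [(2(m+1)³ + 6(m+1) + 6)/(2m³ + 6m + 6)] · 9/(16·6) → 3/32 as m → ∞.
Thus R = 1/(3/32) = 32/3.
Check t = 38/3: the terms do not tend to 0, so the series diverges.
Endpoint t = -26/3: the terms do not tend to 0, so the series diverges.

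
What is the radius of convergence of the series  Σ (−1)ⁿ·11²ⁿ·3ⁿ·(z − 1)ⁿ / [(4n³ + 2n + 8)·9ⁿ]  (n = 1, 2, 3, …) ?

R = 3/121

Apply the ratio test: |a_{n+1}| / |a_n| = [(4n³ + 2n + 8)/(4(n+1)³ + 2(n+1) + 8)] · 121·3/9, which tends to 121/3 as n → ∞.
Convergence for |z − 1| · 121/3 < 1, i.e. |z − 1| < 3/121. So R = 3/121.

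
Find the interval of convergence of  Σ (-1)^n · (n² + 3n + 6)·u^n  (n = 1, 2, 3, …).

(-1, 1)

Ratio test: |a_{n+1}/a_n| = ((n+1)² + 3(n+1) + 6)/(n² + 3n + 6) → 1 as n → ∞.
Hence R = 1.
When u = 1, the terms do not tend to 0, so the series diverges.
When u = -1, the terms have absolute value of order n², which does not tend to 0, so the series diverges by the divergence test.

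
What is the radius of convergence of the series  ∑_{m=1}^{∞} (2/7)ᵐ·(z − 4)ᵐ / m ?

R = 7/2

Apply the ratio test: |a_{m+1}| / |a_m| = [m/(m+1)] · 2/7, which tends to 2/7 as m → ∞.
Thus R = 1/(2/7) = 7/2.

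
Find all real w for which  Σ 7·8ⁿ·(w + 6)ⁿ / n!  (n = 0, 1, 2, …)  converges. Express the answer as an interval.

Apply the ratio test: |a_{n+1}| / |a_n| = 7/7 · 8 · 1/(n+1), which tends to 0 as n → ∞.
The ratio tends to 0 regardless of w, hence R = ∞.

(−∞, ∞)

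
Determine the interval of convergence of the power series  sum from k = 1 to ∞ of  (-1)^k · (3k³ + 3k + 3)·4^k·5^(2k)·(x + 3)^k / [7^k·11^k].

By the ratio test, |a_{k+1}/a_k| = [(3(k+1)³ + 3(k+1) + 3)/(3k³ + 3k + 3)] · 4·25/(7·11) → 100/77.
Convergence for |x + 3| · 100/77 < 1, i.e. |x + 3| < 77/100. So R = 77/100.
At x = -223/100: the k-th term does not approach 0; divergence by the term test.
Endpoint x = -377/100: the terms have absolute value of order k³, which does not tend to 0, so the series diverges by the divergence test.

(-377/100, -223/100)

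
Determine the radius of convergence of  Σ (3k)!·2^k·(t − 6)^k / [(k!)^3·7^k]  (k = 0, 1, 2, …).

Ratio test: |a_{k+1}/a_k| = (3k+1)·(3k+2)·(3k+3)/(k+1)³ · 2/7 → 54/7 as k → ∞.
The series converges when 54/7 · |t − 6| < 1, giving R = 7/54.

R = 7/54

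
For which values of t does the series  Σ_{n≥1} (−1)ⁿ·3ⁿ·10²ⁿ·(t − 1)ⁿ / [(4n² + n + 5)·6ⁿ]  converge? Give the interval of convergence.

[49/50, 51/50]

Apply the ratio test: |a_{n+1}| / |a_n| = [(4n² + n + 5)/(4(n+1)² + (n+1) + 5)] · 3·100/6, which tends to 50 as n → ∞.
The series converges when 50 · |t − 1| < 1, giving R = 1/50.
Endpoint t = 51/50: absolute convergence follows by limit comparison with Σ 1/n².
Endpoint t = 49/50: the series is dominated by a constant times Σ 1/n², which converges (p = 2 > 1).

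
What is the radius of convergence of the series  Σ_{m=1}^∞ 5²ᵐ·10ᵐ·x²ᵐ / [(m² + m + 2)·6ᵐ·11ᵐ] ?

R = √165/25

The ratio of consecutive coefficients is [(m² + m + 2)/((m+1)² + (m+1) + 2)] · 25·10/(6·11) → 125/33.
Writing y = x², the series in y has radius 33/125, so |x| < √(33/125) and R = √165/25.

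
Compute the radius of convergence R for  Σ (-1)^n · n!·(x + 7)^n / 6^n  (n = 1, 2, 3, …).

R = 0

Ratio test: |a_{n+1}/a_n| = (n+1) · 1/6 → ∞ as n → ∞.
The terms grow without bound for any (x + 7) ≠ 0, so R = 0 (convergence only at x = -7).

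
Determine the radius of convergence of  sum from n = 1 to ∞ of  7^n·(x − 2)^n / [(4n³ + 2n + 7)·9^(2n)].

R = 81/7

Ratio test: |a_{n+1}/a_n| = [(4n³ + 2n + 7)/(4(n+1)³ + 2(n+1) + 7)] · 7/81 → 7/81 as n → ∞.
The series converges when 7/81 · |x − 2| < 1, giving R = 81/7.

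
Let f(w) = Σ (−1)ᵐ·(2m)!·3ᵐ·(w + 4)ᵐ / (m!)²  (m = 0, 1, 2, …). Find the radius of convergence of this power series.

R = 1/12

Ratio test: |a_{m+1}/a_m| = (2m+1)·(2m+2)/(m+1)² · 3 → 12 as m → ∞.
Thus R = 1/(12) = 1/12.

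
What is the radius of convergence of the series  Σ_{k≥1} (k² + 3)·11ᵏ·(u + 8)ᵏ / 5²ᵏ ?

The ratio of consecutive coefficients is [((k+1)² + 3)/(k² + 3)] · 11/25 → 11/25.
The series converges when 11/25 · |u + 8| < 1, giving R = 25/11.

R = 25/11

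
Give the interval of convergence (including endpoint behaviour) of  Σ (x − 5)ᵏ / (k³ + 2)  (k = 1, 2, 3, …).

[4, 6]

Ratio test: |a_{k+1}/a_k| = (k³ + 2)/((k+1)³ + 2) → 1 as k → ∞.
Convergence for |x − 5| < 1, so R = 1.
At x = 6: the terms are on the order of 1/k³, so the series converges absolutely by comparison with the p-series (p = 3 > 1).
When x = 4, absolute convergence follows by limit comparison with Σ 1/k³.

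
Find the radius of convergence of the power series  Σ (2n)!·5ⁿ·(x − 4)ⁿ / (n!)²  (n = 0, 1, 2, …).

By the ratio test, |a_{n+1}/a_n| = (2n+1)·(2n+2)/(n+1)² · 5 → 20.
Convergence for |x − 4| · 20 < 1, i.e. |x − 4| < 1/20. So R = 1/20.

R = 1/20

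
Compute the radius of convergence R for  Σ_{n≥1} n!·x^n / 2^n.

The ratio of consecutive coefficients is (n+1) · 1/2 → ∞.
The ratio grows without bound, so the series diverges whenever x ≠ 0; it converges only at x = 0. R = 0.

R = 0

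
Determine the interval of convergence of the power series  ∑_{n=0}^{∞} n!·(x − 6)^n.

{6}

The ratio of consecutive coefficients is (n+1) → ∞.
The ratio grows without bound, so the series diverges whenever (x − 6) ≠ 0; it converges only at x = 6. R = 0.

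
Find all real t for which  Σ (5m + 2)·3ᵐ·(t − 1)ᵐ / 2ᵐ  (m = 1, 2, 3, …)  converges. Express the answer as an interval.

Apply the ratio test: |a_{m+1}| / |a_m| = [(5(m+1) + 2)/(5m + 2)] · 3/2, which tends to 3/2 as m → ∞.
The series converges when 3/2 · |t − 1| < 1, giving R = 2/3.
Endpoint t = 5/3: the terms do not tend to 0, so the series diverges.
When t = 1/3, the m-th term does not approach 0; divergence by the term test.

(1/3, 5/3)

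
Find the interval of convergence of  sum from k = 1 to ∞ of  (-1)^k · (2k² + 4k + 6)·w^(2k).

(-1, 1)

Ratio test: |a_{k+1}/a_k| = (2(k+1)² + 4(k+1) + 6)/(2k² + 4k + 6) → 1 as k → ∞.
Since the exponent of w increases by 2 each term, convergence requires |w|² < 1, hence R = 1.
At w = 1: the terms have absolute value of order k², which does not tend to 0, so the series diverges by the divergence test.
When w = -1, the terms have absolute value of order k², which does not tend to 0, so the series diverges by the divergence test.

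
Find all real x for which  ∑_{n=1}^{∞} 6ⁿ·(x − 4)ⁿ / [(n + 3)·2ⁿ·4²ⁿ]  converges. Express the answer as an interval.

Apply the ratio test: |a_{n+1}| / |a_n| = [(n + 3)/((n+1) + 3)] · 6/(2·16), which tends to 3/16 as n → ∞.
Thus R = 1/(3/16) = 16/3.
When x = 28/3, the terms behave like c/n; limit comparison with the harmonic series gives divergence.
Endpoint x = -4/3: convergence follows from the alternating series test (terms decrease monotonically to 0).

[-4/3, 28/3)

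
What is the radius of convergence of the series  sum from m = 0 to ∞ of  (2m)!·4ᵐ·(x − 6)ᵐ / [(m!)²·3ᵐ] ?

R = 3/16

Ratio test: |a_{m+1}/a_m| = (2m+1)·(2m+2)/(m+1)² · 4/3 → 16/3 as m → ∞.
The series converges when 16/3 · |x − 6| < 1, giving R = 3/16.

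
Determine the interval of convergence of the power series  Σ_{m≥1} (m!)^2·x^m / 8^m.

{0}

The ratio of consecutive coefficients is (m+1)² · 1/8 → ∞.
Since the ratio → ∞, the series diverges for every x ≠ 0, and R = 0.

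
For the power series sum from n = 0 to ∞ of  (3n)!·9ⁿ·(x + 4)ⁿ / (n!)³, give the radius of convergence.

R = 1/243

The ratio of consecutive coefficients is (3n+1)·(3n+2)·(3n+3)/(n+1)³ · 9 → 243.
The series converges when 243 · |x + 4| < 1, giving R = 1/243.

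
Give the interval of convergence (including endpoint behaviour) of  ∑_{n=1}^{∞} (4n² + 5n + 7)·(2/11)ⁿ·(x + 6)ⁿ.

(-23/2, -1/2)

Ratio test: |a_{n+1}/a_n| = [(4(n+1)² + 5(n+1) + 7)/(4n² + 5n + 7)] · 2/11 → 2/11 as n → ∞.
Hence the series converges for |x + 6| < 1/(2/11) = 11/2, so the radius of convergence is 11/2.
At x = -1/2: the n-th term does not approach 0; divergence by the term test.
At x = -23/2: the n-th term does not approach 0; divergence by the term test.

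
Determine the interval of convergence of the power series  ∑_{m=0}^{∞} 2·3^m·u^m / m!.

(−∞, ∞)

The ratio of consecutive coefficients is 2/2 · 3 · 1/(m+1) → 0.
The ratio tends to 0 regardless of u, hence R = ∞.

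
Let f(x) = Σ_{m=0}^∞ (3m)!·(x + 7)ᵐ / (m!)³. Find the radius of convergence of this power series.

R = 1/27

The ratio of consecutive coefficients is (3m+1)·(3m+2)·(3m+3)/(m+1)³ → 27.
The series converges when 27 · |x + 7| < 1, giving R = 1/27.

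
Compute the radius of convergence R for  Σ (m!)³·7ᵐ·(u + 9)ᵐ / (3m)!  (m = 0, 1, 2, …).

R = 27/7

The ratio of consecutive coefficients is (m+1)³/[(3m+1)·(3m+2)·(3m+3)] · 7 → 7/27.
Thus R = 1/(7/27) = 27/7.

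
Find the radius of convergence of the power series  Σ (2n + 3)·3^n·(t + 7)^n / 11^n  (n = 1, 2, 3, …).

Apply the ratio test: |a_{n+1}| / |a_n| = [(2(n+1) + 3)/(2n + 3)] · 3/11, which tends to 3/11 as n → ∞.
Thus R = 1/(3/11) = 11/3.

R = 11/3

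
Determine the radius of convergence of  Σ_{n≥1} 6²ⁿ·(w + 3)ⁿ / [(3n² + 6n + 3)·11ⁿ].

R = 11/36

Apply the ratio test: |a_{n+1}| / |a_n| = [(3n² + 6n + 3)/(3(n+1)² + 6(n+1) + 3)] · 36/11, which tends to 36/11 as n → ∞.
Hence the series converges for |w + 3| < 1/(36/11) = 11/36, so the radius of convergence is 11/36.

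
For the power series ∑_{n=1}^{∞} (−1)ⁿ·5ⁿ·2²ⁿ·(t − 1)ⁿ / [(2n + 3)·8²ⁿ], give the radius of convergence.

R = 16/5

Ratio test: |a_{n+1}/a_n| = [(2n + 3)/(2(n+1) + 3)] · 5·4/64 → 5/16 as n → ∞.
The series converges when 5/16 · |t − 1| < 1, giving R = 16/5.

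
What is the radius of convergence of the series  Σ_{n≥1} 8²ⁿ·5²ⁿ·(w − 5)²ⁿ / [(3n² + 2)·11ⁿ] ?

The ratio of consecutive coefficients is [(3n² + 2)/(3(n+1)² + 2)] · 64·25/11 → 1600/11.
Since the exponent of (w − 5) increases by 2 each term, convergence requires |w − 5|² < 11/1600, hence R = √11/40.

R = √11/40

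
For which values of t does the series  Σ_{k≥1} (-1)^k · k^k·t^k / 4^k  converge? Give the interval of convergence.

{0}

Root test: |a_k|^(1/k) = k/4 → ∞.
Since the k-th root of |a_k| is unbounded, the series converges only at t = 0; R = 0.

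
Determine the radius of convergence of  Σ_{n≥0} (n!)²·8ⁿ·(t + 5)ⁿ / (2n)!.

Ratio test: |a_{n+1}/a_n| = (n+1)²/[(2n+1)·(2n+2)] · 8 → 2 as n → ∞.
Thus R = 1/(2) = 1/2.

R = 1/2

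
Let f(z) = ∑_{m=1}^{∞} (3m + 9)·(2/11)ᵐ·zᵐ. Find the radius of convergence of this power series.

By the ratio test, |a_{m+1}/a_m| = [(3(m+1) + 9)/(3m + 9)] · 2/11 → 2/11.
Thus R = 1/(2/11) = 11/2.

R = 11/2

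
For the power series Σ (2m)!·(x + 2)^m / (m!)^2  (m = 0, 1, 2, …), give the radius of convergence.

R = 1/4

The ratio of consecutive coefficients is (2m+1)·(2m+2)/(m+1)² → 4.
The series converges when 4 · |x + 2| < 1, giving R = 1/4.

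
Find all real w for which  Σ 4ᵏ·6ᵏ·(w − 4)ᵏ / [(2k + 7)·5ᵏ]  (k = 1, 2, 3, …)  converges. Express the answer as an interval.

[91/24, 101/24)

Ratio test: |a_{k+1}/a_k| = [(2k + 7)/(2(k+1) + 7)] · 4·6/5 → 24/5 as k → ∞.
The series converges when 24/5 · |w − 4| < 1, giving R = 5/24.
At w = 101/24: the terms are asymptotic to a nonzero constant times 1/k, so the series diverges by limit comparison with Σ 1/k.
Check w = 91/24: an alternating series whose terms decrease to 0 in absolute value, so it converges by the Leibniz criterion.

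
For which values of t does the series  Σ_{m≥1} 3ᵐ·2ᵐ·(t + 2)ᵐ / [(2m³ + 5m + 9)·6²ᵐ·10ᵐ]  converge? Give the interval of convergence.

[-62, 58]

Ratio test: |a_{m+1}/a_m| = [(2m³ + 5m + 9)/(2(m+1)³ + 5(m+1) + 9)] · 3·2/(36·10) → 1/60 as m → ∞.
The series converges when 1/60 · |t + 2| < 1, giving R = 60.
Endpoint t = 58: the series is dominated by a constant times Σ 1/m³, which converges (p = 3 > 1).
At t = -62: absolute convergence follows by limit comparison with Σ 1/m³.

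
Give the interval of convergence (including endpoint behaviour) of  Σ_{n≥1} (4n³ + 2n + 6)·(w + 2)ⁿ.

(-3, -1)

Ratio test: |a_{n+1}/a_n| = (4(n+1)³ + 2(n+1) + 6)/(4n³ + 2n + 6) → 1 as n → ∞.
Convergence for |w + 2| < 1, so R = 1.
At w = -1: the terms have absolute value of order n³, which does not tend to 0, so the series diverges by the divergence test.
When w = -3, the n-th term does not approach 0; divergence by the term test.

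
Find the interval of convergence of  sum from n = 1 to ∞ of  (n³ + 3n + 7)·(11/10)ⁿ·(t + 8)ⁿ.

(-98/11, -78/11)

By the ratio test, |a_{n+1}/a_n| = [((n+1)³ + 3(n+1) + 7)/(n³ + 3n + 7)] · 11/10 → 11/10.
Hence the series converges for |t + 8| < 1/(11/10) = 10/11, so the radius of convergence is 10/11.
When t = -78/11, the n-th term does not approach 0; divergence by the term test.
When t = -98/11, the terms have absolute value of order n³, which does not tend to 0, so the series diverges by the divergence test.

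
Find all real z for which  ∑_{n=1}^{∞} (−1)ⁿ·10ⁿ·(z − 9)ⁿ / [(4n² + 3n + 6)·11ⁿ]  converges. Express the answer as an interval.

[79/10, 101/10]

By the ratio test, |a_{n+1}/a_n| = [(4n² + 3n + 6)/(4(n+1)² + 3(n+1) + 6)] · 10/11 → 10/11.
Convergence for |z − 9| · 10/11 < 1, i.e. |z − 9| < 11/10. So R = 11/10.
Endpoint z = 101/10: the terms are on the order of 1/n², so the series converges absolutely by comparison with the p-series (p = 2 > 1).
Check z = 79/10: the terms are on the order of 1/n², so the series converges absolutely by comparison with the p-series (p = 2 > 1).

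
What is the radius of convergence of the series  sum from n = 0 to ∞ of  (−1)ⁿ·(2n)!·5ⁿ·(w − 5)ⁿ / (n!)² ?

R = 1/20

Apply the ratio test: |a_{n+1}| / |a_n| = (2n+1)·(2n+2)/(n+1)² · 5, which tends to 20 as n → ∞.
Hence the series converges for |w − 5| < 1/(20) = 1/20, so the radius of convergence is 1/20.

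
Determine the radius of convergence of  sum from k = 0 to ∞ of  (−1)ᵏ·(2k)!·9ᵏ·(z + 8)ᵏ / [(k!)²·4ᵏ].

R = 1/9

Apply the ratio test: |a_{k+1}| / |a_k| = (2k+1)·(2k+2)/(k+1)² · 9/4, which tends to 9 as k → ∞.
Convergence for |z + 8| · 9 < 1, i.e. |z + 8| < 1/9. So R = 1/9.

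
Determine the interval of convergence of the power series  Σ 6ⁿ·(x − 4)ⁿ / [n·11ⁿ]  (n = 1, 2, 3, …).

Ratio test: |a_{n+1}/a_n| = [n/(n+1)] · 6/11 → 6/11 as n → ∞.
Convergence for |x − 4| · 6/11 < 1, i.e. |x − 4| < 11/6. So R = 11/6.
At x = 35/6: comparison with the harmonic series Σ 1/n shows the series diverges.
When x = 13/6, an alternating series whose terms decrease to 0 in absolute value, so it converges by the Leibniz criterion.

[13/6, 35/6)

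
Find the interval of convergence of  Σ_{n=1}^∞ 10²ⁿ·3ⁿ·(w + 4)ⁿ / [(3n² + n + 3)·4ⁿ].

Ratio test: |a_{n+1}/a_n| = [(3n² + n + 3)/(3(n+1)² + (n+1) + 3)] · 100·3/4 → 75 as n → ∞.
Hence the series converges for |w + 4| < 1/(75) = 1/75, so the radius of convergence is 1/75.
Endpoint w = -299/75: the terms are on the order of 1/n², so the series converges absolutely by comparison with the p-series (p = 2 > 1).
At w = -301/75: the terms are on the order of 1/n², so the series converges absolutely by comparison with the p-series (p = 2 > 1).

[-301/75, -299/75]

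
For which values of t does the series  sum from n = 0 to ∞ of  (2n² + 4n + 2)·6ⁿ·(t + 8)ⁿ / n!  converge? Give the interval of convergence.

Apply the ratio test: |a_{n+1}| / |a_n| = (2(n+1)² + 4(n+1) + 2)/(2n² + 4n + 2) · 6 · 1/(n+1), which tends to 0 as n → ∞.
Since the limit is 0 < 1 for every t, the series converges on all of ℝ and R = ∞.

(−∞, ∞)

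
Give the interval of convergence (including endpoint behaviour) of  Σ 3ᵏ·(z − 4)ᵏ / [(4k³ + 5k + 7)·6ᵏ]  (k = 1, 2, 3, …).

[2, 6]

The ratio of consecutive coefficients is [(4k³ + 5k + 7)/(4(k+1)³ + 5(k+1) + 7)] · 3/6 → 1/2.
The series converges when 1/2 · |z − 4| < 1, giving R = 2.
Endpoint z = 6: the series is dominated by a constant times Σ 1/k³, which converges (p = 3 > 1).
When z = 2, absolute convergence follows by limit comparison with Σ 1/k³.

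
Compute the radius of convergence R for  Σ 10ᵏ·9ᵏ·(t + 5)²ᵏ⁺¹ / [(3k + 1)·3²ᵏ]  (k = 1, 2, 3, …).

R = √10/10

By the ratio test, |a_{k+1}/a_k| = [(3k + 1)/(3(k+1) + 1)] · 10·9/9 → 10.
Writing y = (t + 5)², the series in y has radius 1/10, so |t + 5| < √(1/10) and R = √10/10.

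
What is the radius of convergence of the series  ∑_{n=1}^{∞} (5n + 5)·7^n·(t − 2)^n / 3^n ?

The ratio of consecutive coefficients is [(5(n+1) + 5)/(5n + 5)] · 7/3 → 7/3.
Thus R = 1/(7/3) = 3/7.

R = 3/7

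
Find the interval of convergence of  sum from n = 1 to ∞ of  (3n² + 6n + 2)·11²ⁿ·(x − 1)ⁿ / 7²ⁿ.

The ratio of consecutive coefficients is [(3(n+1)² + 6(n+1) + 2)/(3n² + 6n + 2)] · 121/49 → 121/49.
Thus R = 1/(121/49) = 49/121.
Check x = 170/121: the terms have absolute value of order n², which does not tend to 0, so the series diverges by the divergence test.
When x = 72/121, the terms do not tend to 0, so the series diverges.

(72/121, 170/121)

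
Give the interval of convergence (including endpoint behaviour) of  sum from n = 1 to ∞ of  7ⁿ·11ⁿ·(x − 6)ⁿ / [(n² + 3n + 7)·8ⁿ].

Ratio test: |a_{n+1}/a_n| = [(n² + 3n + 7)/((n+1)² + 3(n+1) + 7)] · 7·11/8 → 77/8 as n → ∞.
Hence the series converges for |x − 6| < 1/(77/8) = 8/77, so the radius of convergence is 8/77.
When x = 470/77, the series is dominated by a constant times Σ 1/n², which converges (p = 2 > 1).
Endpoint x = 454/77: the series is dominated by a constant times Σ 1/n², which converges (p = 2 > 1).

[454/77, 470/77]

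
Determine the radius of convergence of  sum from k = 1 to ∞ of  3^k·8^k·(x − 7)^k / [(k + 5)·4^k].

Apply the ratio test: |a_{k+1}| / |a_k| = [(k + 5)/((k+1) + 5)] · 3·8/4, which tends to 6 as k → ∞.
Convergence for |x − 7| · 6 < 1, i.e. |x − 7| < 1/6. So R = 1/6.

R = 1/6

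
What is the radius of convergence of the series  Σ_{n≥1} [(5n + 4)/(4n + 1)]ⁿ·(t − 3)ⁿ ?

By the Cauchy root test, |a_n|^(1/n) = (5n + 4)/(4n + 1) → 5/4.
Convergence for |t − 3| · 5/4 < 1, i.e. |t − 3| < 4/5. So R = 4/5.

R = 4/5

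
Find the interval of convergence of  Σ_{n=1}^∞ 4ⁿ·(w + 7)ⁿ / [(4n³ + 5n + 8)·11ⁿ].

[-39/4, -17/4]

The ratio of consecutive coefficients is [(4n³ + 5n + 8)/(4(n+1)³ + 5(n+1) + 8)] · 4/11 → 4/11.
Hence the series converges for |w + 7| < 1/(4/11) = 11/4, so the radius of convergence is 11/4.
Check w = -17/4: the terms are on the order of 1/n³, so the series converges absolutely by comparison with the p-series (p = 3 > 1).
Check w = -39/4: the series is dominated by a constant times Σ 1/n³, which converges (p = 3 > 1).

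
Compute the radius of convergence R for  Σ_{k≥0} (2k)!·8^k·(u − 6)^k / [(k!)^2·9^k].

R = 9/32

The ratio of consecutive coefficients is (2k+1)·(2k+2)/(k+1)² · 8/9 → 32/9.
The series converges when 32/9 · |u − 6| < 1, giving R = 9/32.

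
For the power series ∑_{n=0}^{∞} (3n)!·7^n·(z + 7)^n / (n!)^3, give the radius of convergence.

R = 1/189

By the ratio test, |a_{n+1}/a_n| = (3n+1)·(3n+2)·(3n+3)/(n+1)³ · 7 → 189.
Convergence for |z + 7| · 189 < 1, i.e. |z + 7| < 1/189. So R = 1/189.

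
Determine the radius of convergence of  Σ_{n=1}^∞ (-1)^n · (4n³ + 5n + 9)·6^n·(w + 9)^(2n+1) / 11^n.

R = √66/6

By the ratio test, |a_{n+1}/a_n| = [(4(n+1)³ + 5(n+1) + 9)/(4n³ + 5n + 9)] · 6/11 → 6/11.
Successive powers of (w + 9) differ by 2, so the series converges when |w + 9|² · 6/11 < 1, i.e. |w + 9| < √(11/6). So R = √66/6.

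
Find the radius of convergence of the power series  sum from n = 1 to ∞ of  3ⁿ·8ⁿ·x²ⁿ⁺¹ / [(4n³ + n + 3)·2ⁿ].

By the ratio test, |a_{n+1}/a_n| = [(4n³ + n + 3)/(4(n+1)³ + (n+1) + 3)] · 3·8/2 → 12.
Successive powers of x differ by 2, so the series converges when |x|² · 12 < 1, i.e. |x| < √(1/12). So R = √3/6.

R = √3/6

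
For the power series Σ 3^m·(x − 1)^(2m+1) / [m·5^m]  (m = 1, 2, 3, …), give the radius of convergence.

R = √15/3

Apply the ratio test: |a_{m+1}| / |a_m| = [m/(m+1)] · 3/5, which tends to 3/5 as m → ∞.
Writing y = (x − 1)², the series in y has radius 5/3, so |x − 1| < √(5/3) and R = √15/3.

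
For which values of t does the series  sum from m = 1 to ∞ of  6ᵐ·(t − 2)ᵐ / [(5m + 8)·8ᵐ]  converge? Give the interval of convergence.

Ratio test: |a_{m+1}/a_m| = [(5m + 8)/(5(m+1) + 8)] · 6/8 → 3/4 as m → ∞.
Thus R = 1/(3/4) = 4/3.
Check t = 10/3: the terms behave like c/m; limit comparison with the harmonic series gives divergence.
Check t = 2/3: convergence follows from the alternating series test (terms decrease monotonically to 0).

[2/3, 10/3)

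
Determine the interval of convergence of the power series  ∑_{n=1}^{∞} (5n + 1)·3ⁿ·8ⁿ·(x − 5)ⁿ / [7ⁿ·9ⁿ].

Apply the ratio test: |a_{n+1}| / |a_n| = [(5(n+1) + 1)/(5n + 1)] · 3·8/(7·9), which tends to 8/21 as n → ∞.
Convergence for |x − 5| · 8/21 < 1, i.e. |x − 5| < 21/8. So R = 21/8.
At x = 61/8: the terms do not tend to 0, so the series diverges.
Endpoint x = 19/8: the terms do not tend to 0, so the series diverges.

(19/8, 61/8)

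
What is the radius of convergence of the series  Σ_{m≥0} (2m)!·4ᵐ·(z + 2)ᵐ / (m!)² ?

R = 1/16

Ratio test: |a_{m+1}/a_m| = (2m+1)·(2m+2)/(m+1)² · 4 → 16 as m → ∞.
Hence the series converges for |z + 2| < 1/(16) = 1/16, so the radius of convergence is 1/16.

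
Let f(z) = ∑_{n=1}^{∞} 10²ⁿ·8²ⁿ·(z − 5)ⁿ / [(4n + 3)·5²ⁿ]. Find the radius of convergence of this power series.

Ratio test: |a_{n+1}/a_n| = [(4n + 3)/(4(n+1) + 3)] · 100·64/25 → 256 as n → ∞.
The series converges when 256 · |z − 5| < 1, giving R = 1/256.

R = 1/256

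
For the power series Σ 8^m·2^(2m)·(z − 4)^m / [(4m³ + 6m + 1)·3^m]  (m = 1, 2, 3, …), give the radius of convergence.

Ratio test: |a_{m+1}/a_m| = [(4m³ + 6m + 1)/(4(m+1)³ + 6(m+1) + 1)] · 8·4/3 → 32/3 as m → ∞.
The series converges when 32/3 · |z − 4| < 1, giving R = 3/32.

R = 3/32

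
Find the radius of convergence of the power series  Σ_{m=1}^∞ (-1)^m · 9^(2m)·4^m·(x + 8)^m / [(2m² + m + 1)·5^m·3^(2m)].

The ratio of consecutive coefficients is [(2m² + m + 1)/(2(m+1)² + (m+1) + 1)] · 81·4/(5·9) → 36/5.
Hence the series converges for |x + 8| < 1/(36/5) = 5/36, so the radius of convergence is 5/36.

R = 5/36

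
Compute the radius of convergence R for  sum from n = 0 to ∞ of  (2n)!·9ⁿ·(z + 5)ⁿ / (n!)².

R = 1/36

By the ratio test, |a_{n+1}/a_n| = (2n+1)·(2n+2)/(n+1)² · 9 → 36.
Thus R = 1/(36) = 1/36.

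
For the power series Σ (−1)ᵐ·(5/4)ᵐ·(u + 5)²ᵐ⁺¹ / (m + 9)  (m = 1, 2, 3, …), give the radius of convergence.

By the ratio test, |a_{m+1}/a_m| = [(m + 9)/((m+1) + 9)] · 5/4 → 5/4.
Successive powers of (u + 5) differ by 2, so the series converges when |u + 5|² · 5/4 < 1, i.e. |u + 5| < √(4/5). So R = 2√5/5.

R = 2√5/5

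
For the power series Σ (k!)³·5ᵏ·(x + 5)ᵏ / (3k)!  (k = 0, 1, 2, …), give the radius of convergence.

R = 27/5

The ratio of consecutive coefficients is (k+1)³/[(3k+1)·(3k+2)·(3k+3)] · 5 → 5/27.
Hence the series converges for |x + 5| < 1/(5/27) = 27/5, so the radius of convergence is 27/5.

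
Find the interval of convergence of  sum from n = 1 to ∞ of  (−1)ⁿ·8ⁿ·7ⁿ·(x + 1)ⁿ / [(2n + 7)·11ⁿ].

(-67/56, -45/56]

By the ratio test, |a_{n+1}/a_n| = [(2n + 7)/(2(n+1) + 7)] · 8·7/11 → 56/11.
The series converges when 56/11 · |x + 1| < 1, giving R = 11/56.
Check x = -45/56: an alternating series whose terms decrease to 0 in absolute value, so it converges by the Leibniz criterion.
At x = -67/56: the terms are asymptotic to a nonzero constant times 1/n, so the series diverges by limit comparison with Σ 1/n.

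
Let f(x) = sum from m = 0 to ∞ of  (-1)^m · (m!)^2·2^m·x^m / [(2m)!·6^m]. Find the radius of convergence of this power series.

R = 12

The ratio of consecutive coefficients is (m+1)²/[(2m+1)·(2m+2)] · 2/6 → 1/12.
Convergence for |x| · 1/12 < 1, i.e. |x| < 12. So R = 12.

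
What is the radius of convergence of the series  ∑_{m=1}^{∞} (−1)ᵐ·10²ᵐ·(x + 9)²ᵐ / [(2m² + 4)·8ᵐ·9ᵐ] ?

R = 3√2/5

Apply the ratio test: |a_{m+1}| / |a_m| = [(2m² + 4)/(2(m+1)² + 4)] · 100/(8·9), which tends to 25/18 as m → ∞.
Since the exponent of (x + 9) increases by 2 each term, convergence requires |x + 9|² < 18/25, hence R = 3√2/5.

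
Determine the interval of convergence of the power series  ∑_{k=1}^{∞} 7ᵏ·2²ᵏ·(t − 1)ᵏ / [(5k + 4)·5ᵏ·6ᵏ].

Ratio test: |a_{k+1}/a_k| = [(5k + 4)/(5(k+1) + 4)] · 7·4/(5·6) → 14/15 as k → ∞.
Hence the series converges for |t − 1| < 1/(14/15) = 15/14, so the radius of convergence is 15/14.
Check t = 29/14: the terms are asymptotic to a nonzero constant times 1/k, so the series diverges by limit comparison with Σ 1/k.
Check t = -1/14: the terms alternate in sign and decrease monotonically to 0 in absolute value (size ~ c/k), so the alternating series test gives convergence.

[-1/14, 29/14)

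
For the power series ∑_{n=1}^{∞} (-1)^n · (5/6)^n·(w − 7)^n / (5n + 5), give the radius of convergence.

R = 6/5

Apply the ratio test: |a_{n+1}| / |a_n| = [(5n + 5)/(5(n+1) + 5)] · 5/6, which tends to 5/6 as n → ∞.
Thus R = 1/(5/6) = 6/5.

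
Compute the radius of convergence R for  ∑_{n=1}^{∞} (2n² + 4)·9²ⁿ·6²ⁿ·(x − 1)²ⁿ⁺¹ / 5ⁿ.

R = √5/54

Apply the ratio test: |a_{n+1}| / |a_n| = [(2(n+1)² + 4)/(2n² + 4)] · 81·36/5, which tends to 2916/5 as n → ∞.
Writing y = (x − 1)², the series in y has radius 5/2916, so |x − 1| < √(5/2916) and R = √5/54.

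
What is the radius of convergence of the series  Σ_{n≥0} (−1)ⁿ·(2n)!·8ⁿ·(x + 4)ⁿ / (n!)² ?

R = 1/32

Ratio test: |a_{n+1}/a_n| = (2n+1)·(2n+2)/(n+1)² · 8 → 32 as n → ∞.
Thus R = 1/(32) = 1/32.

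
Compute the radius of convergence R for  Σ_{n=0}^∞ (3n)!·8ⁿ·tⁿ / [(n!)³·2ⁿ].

The ratio of consecutive coefficients is (3n+1)·(3n+2)·(3n+3)/(n+1)³ · 8/2 → 108.
Hence the series converges for |t| < 1/(108) = 1/108, so the radius of convergence is 1/108.

R = 1/108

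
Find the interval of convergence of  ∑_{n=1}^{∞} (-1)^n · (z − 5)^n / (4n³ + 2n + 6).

By the ratio test, |a_{n+1}/a_n| = (4n³ + 2n + 6)/(4(n+1)³ + 2(n+1) + 6) → 1.
So the series converges when |z − 5| < 1 and diverges when |z − 5| > 1; R = 1.
At z = 6: absolute convergence follows by limit comparison with Σ 1/n³.
When z = 4, the terms are on the order of 1/n³, so the series converges absolutely by comparison with the p-series (p = 3 > 1).

[4, 6]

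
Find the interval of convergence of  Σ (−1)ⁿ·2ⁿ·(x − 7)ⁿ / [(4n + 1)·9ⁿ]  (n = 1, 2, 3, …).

(5/2, 23/2]

The ratio of consecutive coefficients is [(4n + 1)/(4(n+1) + 1)] · 2/9 → 2/9.
Convergence for |x − 7| · 2/9 < 1, i.e. |x − 7| < 9/2. So R = 9/2.
When x = 23/2, the terms alternate in sign and decrease monotonically to 0 in absolute value (size ~ c/n), so the alternating series test gives convergence.
At x = 5/2: comparison with the harmonic series Σ 1/n shows the series diverges.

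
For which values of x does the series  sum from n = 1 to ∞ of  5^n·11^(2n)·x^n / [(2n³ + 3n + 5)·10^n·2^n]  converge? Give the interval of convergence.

[-4/121, 4/121]

Ratio test: |a_{n+1}/a_n| = [(2n³ + 3n + 5)/(2(n+1)³ + 3(n+1) + 5)] · 5·121/(10·2) → 121/4 as n → ∞.
The series converges when 121/4 · |x| < 1, giving R = 4/121.
When x = 4/121, absolute convergence follows by limit comparison with Σ 1/n³.
At x = -4/121: the series is dominated by a constant times Σ 1/n³, which converges (p = 3 > 1).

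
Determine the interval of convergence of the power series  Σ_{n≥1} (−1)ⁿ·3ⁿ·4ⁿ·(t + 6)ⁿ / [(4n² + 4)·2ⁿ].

[-37/6, -35/6]

Ratio test: |a_{n+1}/a_n| = [(4n² + 4)/(4(n+1)² + 4)] · 3·4/2 → 6 as n → ∞.
Hence the series converges for |t + 6| < 1/(6) = 1/6, so the radius of convergence is 1/6.
Check t = -35/6: absolute convergence follows by limit comparison with Σ 1/n².
When t = -37/6, absolute convergence follows by limit comparison with Σ 1/n².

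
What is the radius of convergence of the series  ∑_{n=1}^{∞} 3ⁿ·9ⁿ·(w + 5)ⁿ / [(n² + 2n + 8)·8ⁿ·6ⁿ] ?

The ratio of consecutive coefficients is [(n² + 2n + 8)/((n+1)² + 2(n+1) + 8)] · 3·9/(8·6) → 9/16.
Hence the series converges for |w + 5| < 1/(9/16) = 16/9, so the radius of convergence is 16/9.

R = 16/9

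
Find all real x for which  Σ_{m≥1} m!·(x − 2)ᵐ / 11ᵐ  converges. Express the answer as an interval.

The ratio of consecutive coefficients is (m+1) · 1/11 → ∞.
The ratio grows without bound, so the series diverges whenever (x − 2) ≠ 0; it converges only at x = 2. R = 0.

{2}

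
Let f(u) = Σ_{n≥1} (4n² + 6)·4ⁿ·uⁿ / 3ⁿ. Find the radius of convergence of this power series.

R = 3/4

By the ratio test, |a_{n+1}/a_n| = [(4(n+1)² + 6)/(4n² + 6)] · 4/3 → 4/3.
Hence the series converges for |u| < 1/(4/3) = 3/4, so the radius of convergence is 3/4.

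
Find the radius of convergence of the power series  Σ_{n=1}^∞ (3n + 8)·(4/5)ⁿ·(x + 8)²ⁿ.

R = √5/2

By the ratio test, |a_{n+1}/a_n| = [(3(n+1) + 8)/(3n + 8)] · 4/5 → 4/5.
Writing y = (x + 8)², the series in y has radius 5/4, so |x + 8| < √(5/4) and R = √5/2.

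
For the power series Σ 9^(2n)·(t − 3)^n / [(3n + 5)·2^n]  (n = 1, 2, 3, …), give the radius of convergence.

R = 2/81

The ratio of consecutive coefficients is [(3n + 5)/(3(n+1) + 5)] · 81/2 → 81/2.
Thus R = 1/(81/2) = 2/81.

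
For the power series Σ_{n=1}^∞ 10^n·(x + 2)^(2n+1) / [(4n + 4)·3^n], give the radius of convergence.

Ratio test: |a_{n+1}/a_n| = [(4n + 4)/(4(n+1) + 4)] · 10/3 → 10/3 as n → ∞.
Since the exponent of (x + 2) increases by 2 each term, convergence requires |x + 2|² < 3/10, hence R = √30/10.

R = √30/10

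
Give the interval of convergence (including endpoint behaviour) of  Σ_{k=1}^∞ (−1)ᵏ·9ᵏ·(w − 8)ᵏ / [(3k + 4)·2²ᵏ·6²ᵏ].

By the ratio test, |a_{k+1}/a_k| = [(3k + 4)/(3(k+1) + 4)] · 9/(4·36) → 1/16.
The series converges when 1/16 · |w − 8| < 1, giving R = 16.
Endpoint w = 24: an alternating series whose terms decrease to 0 in absolute value, so it converges by the Leibniz criterion.
At w = -8: the terms behave like c/k; limit comparison with the harmonic series gives divergence.

(-8, 24]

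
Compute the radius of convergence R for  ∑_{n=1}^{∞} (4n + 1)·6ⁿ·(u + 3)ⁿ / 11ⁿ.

R = 11/6

The ratio of consecutive coefficients is [(4(n+1) + 1)/(4n + 1)] · 6/11 → 6/11.
Thus R = 1/(6/11) = 11/6.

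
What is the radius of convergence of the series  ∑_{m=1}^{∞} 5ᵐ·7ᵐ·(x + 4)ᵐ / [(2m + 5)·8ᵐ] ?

R = 8/35

Ratio test: |a_{m+1}/a_m| = [(2m + 5)/(2(m+1) + 5)] · 5·7/8 → 35/8 as m → ∞.
The series converges when 35/8 · |x + 4| < 1, giving R = 8/35.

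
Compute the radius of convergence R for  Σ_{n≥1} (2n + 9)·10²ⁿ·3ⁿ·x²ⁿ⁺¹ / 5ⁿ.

Apply the ratio test: |a_{n+1}| / |a_n| = [(2(n+1) + 9)/(2n + 9)] · 100·3/5, which tends to 60 as n → ∞.
Successive powers of x differ by 2, so the series converges when |x|² · 60 < 1, i.e. |x| < √(1/60). So R = √15/30.

R = √15/30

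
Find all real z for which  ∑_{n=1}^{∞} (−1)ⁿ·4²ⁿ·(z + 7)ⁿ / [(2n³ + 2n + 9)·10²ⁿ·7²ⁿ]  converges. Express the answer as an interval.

The ratio of consecutive coefficients is [(2n³ + 2n + 9)/(2(n+1)³ + 2(n+1) + 9)] · 16/(100·49) → 4/1225.
Convergence for |z + 7| · 4/1225 < 1, i.e. |z + 7| < 1225/4. So R = 1225/4.
Check z = 1197/4: the terms are on the order of 1/n³, so the series converges absolutely by comparison with the p-series (p = 3 > 1).
Endpoint z = -1253/4: the terms are on the order of 1/n³, so the series converges absolutely by comparison with the p-series (p = 3 > 1).

[-1253/4, 1197/4]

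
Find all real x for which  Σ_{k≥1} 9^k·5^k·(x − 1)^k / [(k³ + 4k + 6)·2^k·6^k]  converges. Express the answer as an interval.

[11/15, 19/15]

Apply the ratio test: |a_{k+1}| / |a_k| = [(k³ + 4k + 6)/((k+1)³ + 4(k+1) + 6)] · 9·5/(2·6), which tends to 15/4 as k → ∞.
The series converges when 15/4 · |x − 1| < 1, giving R = 4/15.
At x = 19/15: absolute convergence follows by limit comparison with Σ 1/k³.
When x = 11/15, the series is dominated by a constant times Σ 1/k³, which converges (p = 3 > 1).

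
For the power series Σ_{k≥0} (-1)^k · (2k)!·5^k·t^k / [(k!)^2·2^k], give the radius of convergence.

Ratio test: |a_{k+1}/a_k| = (2k+1)·(2k+2)/(k+1)² · 5/2 → 10 as k → ∞.
Convergence for |t| · 10 < 1, i.e. |t| < 1/10. So R = 1/10.

R = 1/10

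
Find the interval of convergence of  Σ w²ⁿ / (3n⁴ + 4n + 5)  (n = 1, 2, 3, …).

The ratio of consecutive coefficients is (3n⁴ + 4n + 5)/(3(n+1)⁴ + 4(n+1) + 5) → 1.
Since the exponent of w increases by 2 each term, convergence requires |w|² < 1, hence R = 1.
When w = 1, the series is dominated by a constant times Σ 1/n⁴, which converges (p = 4 > 1).
Check w = -1: absolute convergence follows by limit comparison with Σ 1/n⁴.

[-1, 1]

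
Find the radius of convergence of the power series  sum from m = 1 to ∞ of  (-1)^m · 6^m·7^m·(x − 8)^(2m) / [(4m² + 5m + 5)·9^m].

The ratio of consecutive coefficients is [(4m² + 5m + 5)/(4(m+1)² + 5(m+1) + 5)] · 6·7/9 → 14/3.
Successive powers of (x − 8) differ by 2, so the series converges when |x − 8|² · 14/3 < 1, i.e. |x − 8| < √(3/14). So R = √42/14.

R = √42/14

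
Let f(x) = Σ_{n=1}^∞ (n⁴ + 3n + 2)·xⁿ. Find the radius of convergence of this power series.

R = 1

The ratio of consecutive coefficients is ((n+1)⁴ + 3(n+1) + 2)/(n⁴ + 3n + 2) → 1.
Hence R = 1.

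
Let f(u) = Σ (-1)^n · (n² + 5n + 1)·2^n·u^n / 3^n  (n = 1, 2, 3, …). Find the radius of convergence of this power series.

R = 3/2

Ratio test: |a_{n+1}/a_n| = [((n+1)² + 5(n+1) + 1)/(n² + 5n + 1)] · 2/3 → 2/3 as n → ∞.
The series converges when 2/3 · |u| < 1, giving R = 3/2.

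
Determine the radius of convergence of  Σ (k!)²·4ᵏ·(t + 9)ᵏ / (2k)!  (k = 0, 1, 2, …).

The ratio of consecutive coefficients is (k+1)²/[(2k+1)·(2k+2)] · 4 → 1.
So the series converges when |t + 9| < 1 and diverges when |t + 9| > 1; R = 1.

R = 1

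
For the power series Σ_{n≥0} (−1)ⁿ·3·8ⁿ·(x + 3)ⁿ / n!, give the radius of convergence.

The ratio of consecutive coefficients is 3/3 · 8 · 1/(n+1) → 0.
The ratio tends to 0 regardless of x, hence R = ∞.

R = ∞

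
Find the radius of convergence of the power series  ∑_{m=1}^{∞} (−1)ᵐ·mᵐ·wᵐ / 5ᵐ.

R = 0

Applying the root test, |a_m|^(1/m) = m/5 → ∞.
Since the m-th root of |a_m| is unbounded, the series converges only at w = 0; R = 0.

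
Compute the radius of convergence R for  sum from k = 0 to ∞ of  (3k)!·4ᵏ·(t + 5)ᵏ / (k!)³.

Ratio test: |a_{k+1}/a_k| = (3k+1)·(3k+2)·(3k+3)/(k+1)³ · 4 → 108 as k → ∞.
Hence the series converges for |t + 5| < 1/(108) = 1/108, so the radius of convergence is 1/108.

R = 1/108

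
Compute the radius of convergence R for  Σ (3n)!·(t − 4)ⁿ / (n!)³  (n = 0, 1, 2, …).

R = 1/27

Ratio test: |a_{n+1}/a_n| = (3n+1)·(3n+2)·(3n+3)/(n+1)³ → 27 as n → ∞.
Thus R = 1/(27) = 1/27.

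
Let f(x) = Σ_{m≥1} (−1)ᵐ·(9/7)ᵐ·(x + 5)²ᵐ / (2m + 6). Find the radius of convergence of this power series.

The ratio of consecutive coefficients is [(2m + 6)/(2(m+1) + 6)] · 9/7 → 9/7.
Successive powers of (x + 5) differ by 2, so the series converges when |x + 5|² · 9/7 < 1, i.e. |x + 5| < √(7/9). So R = √7/3.

R = √7/3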